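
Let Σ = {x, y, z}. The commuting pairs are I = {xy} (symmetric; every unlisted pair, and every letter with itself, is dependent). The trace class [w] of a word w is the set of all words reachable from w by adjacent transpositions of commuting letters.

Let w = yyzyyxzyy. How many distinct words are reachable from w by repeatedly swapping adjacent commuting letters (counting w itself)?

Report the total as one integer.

drop 0:y onto floor
drop 1:y onto {0:y}
drop 2:z onto {1:y}
drop 3:y onto {2:z}
drop 4:y onto {3:y}
drop 5:x onto {2:z}
drop 6:z onto {4:y, 5:x}
drop 7:y onto {6:z}
drop 8:y onto {7:y}
ground layer = {0:y}
drop-orders for the pieces not yet dropped (sum over which currently-grounded one goes next):
  1 to go: {8} 1
  2 to go: {7,8} 1
  3 to go: {6,7,8} 1
  4 to go: {4,6,7,8} 1  {5,6,7,8} 1
  5 to go: {3,4,6,7,8} 1  {4,5,6,7,8} 2
  6 to go: {3,4,5,6,7,8} 3
  7 to go: {2,3,4,5,6,7,8} 3
  if 0:y drops first: 3 orders

3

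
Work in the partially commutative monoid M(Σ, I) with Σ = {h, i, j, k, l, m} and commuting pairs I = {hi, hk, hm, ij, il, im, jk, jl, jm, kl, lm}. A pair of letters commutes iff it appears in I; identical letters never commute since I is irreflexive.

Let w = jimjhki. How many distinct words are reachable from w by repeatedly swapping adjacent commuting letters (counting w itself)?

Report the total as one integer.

70

drop 0:j onto floor
drop 1:i onto floor
drop 2:m onto floor
drop 3:j onto {0:j}
drop 4:h onto {3:j}
drop 5:k onto {1:i, 2:m}
drop 6:i onto {5:k}
ground layer = {0:j, 1:i, 2:m}
drop-orders for the pieces not yet dropped (sum over which currently-grounded one goes next):
  1 to go: {4} 1  {6} 1
  2 to go: {3,4} 1  {4,6} 2  {5,6} 1
  3 to go: {0,3,4} 1  {1,5,6} 1  {2,5,6} 1  {3,4,6} 3  {4,5,6} 3
  4 to go: {0,3,4,6} 4  {1,2,5,6} 2  {1,4,5,6} 4  {2,4,5,6} 4  {3,4,5,6} 6
  5 to go: {0,3,4,5,6} 10  {1,2,4,5,6} 10  {1,3,4,5,6} 10  {2,3,4,5,6} 10
  if 0:j drops first: 30 orders
  if 1:i drops first: 20 orders
  if 2:m drops first: 20 orders
heap linearizations: 70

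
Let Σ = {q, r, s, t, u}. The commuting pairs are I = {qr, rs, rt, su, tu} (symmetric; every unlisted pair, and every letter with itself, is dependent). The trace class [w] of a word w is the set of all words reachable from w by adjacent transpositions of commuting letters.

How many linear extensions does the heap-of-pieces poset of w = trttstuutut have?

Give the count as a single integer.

330

0(t) covers ∅
1(r) covers ∅
2(t) covers 0:t
3(t) covers 2:t
4(s) covers 3:t
5(t) covers 4:s
6(u) covers 1:r
7(u) covers 6:u
8(t) covers 5:t
9(u) covers 7:u
10(t) covers 8:t
floor of heap: 0:t, 1:r
completions by unplaced set U, small U first (add the entries for U minus each lowest piece of U):
  |U|=1: {9}:1  {10}:1
  |U|=2: {7,9}:1  {8,10}:1  {9,10}:2
  |U|=3: {5,8,10}:1  {6,7,9}:1  {7,9,10}:3  {8,9,10}:3
  |U|=4: {1,6,7,9}:1  {4,5,8,10}:1  {5,8,9,10}:4  {6,7,9,10}:4  {7,8,9,10}:6
  |U|=5: {1,6,7,9,10}:5  {3,4,5,8,10}:1  {4,5,8,9,10}:5  {5,7,8,9,10}:10  {6,7,8,9,10}:10
  |U|=6: {1,6,7,8,9,10}:15  {2,3,4,5,8,10}:1  {3,4,5,8,9,10}:6  {4,5,7,8,9,10}:15  {5,6,7,8,9,10}:20
  |U|=7: {0,2,3,4,5,8,10}:1  {1,5,6,7,8,9,10}:35  {2,3,4,5,8,9,10}:7  {3,4,5,7,8,9,10}:21  {4,5,6,7,8,9,10}:35
  |U|=8: {0,2,3,4,5,8,9,10}:8  {1,4,5,6,7,8,9,10}:70  {2,3,4,5,7,8,9,10}:28  {3,4,5,6,7,8,9,10}:56
  |U|=9: {0,2,3,4,5,7,8,9,10}:36  {1,3,4,5,6,7,8,9,10}:126  {2,3,4,5,6,7,8,9,10}:84
  start at 0(t): 210
  start at 1(r): 120
sum over floor = 330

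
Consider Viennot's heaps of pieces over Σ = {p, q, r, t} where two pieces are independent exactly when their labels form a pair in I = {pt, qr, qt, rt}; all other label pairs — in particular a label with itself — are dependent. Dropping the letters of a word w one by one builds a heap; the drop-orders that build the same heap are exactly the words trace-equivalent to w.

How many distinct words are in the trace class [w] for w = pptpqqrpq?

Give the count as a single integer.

0(p) covers ∅
1(p) covers 0:p
2(t) covers ∅
3(p) covers 1:p
4(q) covers 3:p
5(q) covers 4:q
6(r) covers 3:p
7(p) covers 5:q, 6:r
8(q) covers 7:p
floor of heap: 0:p, 2:t
completions by unplaced set U, small U first (add the entries for U minus each lowest piece of U):
  |U|=1: {2}:1  {8}:1
  |U|=2: {2,8}:2  {7,8}:1
  |U|=3: {2,7,8}:3  {5,7,8}:1  {6,7,8}:1
  |U|=4: {2,5,7,8}:4  {2,6,7,8}:4  {4,5,7,8}:1  {5,6,7,8}:2
  |U|=5: {2,4,5,7,8}:5  {2,5,6,7,8}:10  {4,5,6,7,8}:3
  |U|=6: {2,4,5,6,7,8}:18  {3,4,5,6,7,8}:3
  |U|=7: {1,3,4,5,6,7,8}:3  {2,3,4,5,6,7,8}:21
  start at 0(p): 24
  start at 2(t): 3
sum over floor = 27

27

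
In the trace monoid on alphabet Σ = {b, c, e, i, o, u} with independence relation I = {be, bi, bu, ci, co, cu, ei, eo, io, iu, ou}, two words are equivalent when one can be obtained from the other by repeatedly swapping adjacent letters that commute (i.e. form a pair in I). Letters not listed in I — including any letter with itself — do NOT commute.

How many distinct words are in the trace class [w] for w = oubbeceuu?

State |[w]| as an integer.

10

0(o) covers ∅
1(u) covers ∅
2(b) covers 0:o
3(b) covers 2:b
4(e) covers 1:u
5(c) covers 3:b, 4:e
6(e) covers 5:c
7(u) covers 6:e
8(u) covers 7:u
floor of heap: 0:o, 1:u
completions by unplaced set U, small U first (add the entries for U minus each lowest piece of U):
  |U|=1: {8}:1
  |U|=2: {7,8}:1
  |U|=3: {6,7,8}:1
  |U|=4: {5,6,7,8}:1
  |U|=5: {3,5,6,7,8}:1  {4,5,6,7,8}:1
  |U|=6: {1,4,5,6,7,8}:1  {2,3,5,6,7,8}:1  {3,4,5,6,7,8}:2
  |U|=7: {0,2,3,5,6,7,8}:1  {1,3,4,5,6,7,8}:3  {2,3,4,5,6,7,8}:3
  start at 0(o): 6
  start at 1(u): 4
sum over floor = 10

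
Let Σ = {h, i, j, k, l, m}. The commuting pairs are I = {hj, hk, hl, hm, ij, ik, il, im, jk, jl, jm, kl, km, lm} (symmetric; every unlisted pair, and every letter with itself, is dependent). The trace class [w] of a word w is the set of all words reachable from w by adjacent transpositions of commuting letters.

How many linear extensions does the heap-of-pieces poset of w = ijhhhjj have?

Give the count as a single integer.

drop 0:i onto floor
drop 1:j onto floor
drop 2:h onto {0:i}
drop 3:h onto {2:h}
drop 4:h onto {3:h}
drop 5:j onto {1:j}
drop 6:j onto {5:j}
ground layer = {0:i, 1:j}
drop-orders for the pieces not yet dropped (sum over which currently-grounded one goes next):
  1 to go: {4} 1  {6} 1
  2 to go: {3,4} 1  {4,6} 2  {5,6} 1
  3 to go: {1,5,6} 1  {2,3,4} 1  {3,4,6} 3  {4,5,6} 3
  4 to go: {0,2,3,4} 1  {1,4,5,6} 4  {2,3,4,6} 4  {3,4,5,6} 6
  5 to go: {0,2,3,4,6} 5  {1,3,4,5,6} 10  {2,3,4,5,6} 10
  if 0:i drops first: 20 orders
  if 1:j drops first: 15 orders
heap linearizations: 35

35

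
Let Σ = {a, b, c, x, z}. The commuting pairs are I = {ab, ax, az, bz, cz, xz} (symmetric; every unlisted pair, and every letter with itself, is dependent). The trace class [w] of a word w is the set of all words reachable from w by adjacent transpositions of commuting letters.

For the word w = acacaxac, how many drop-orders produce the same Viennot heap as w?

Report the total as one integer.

3

drop 0:a onto floor
drop 1:c onto {0:a}
drop 2:a onto {1:c}
drop 3:c onto {2:a}
drop 4:a onto {3:c}
drop 5:x onto {3:c}
drop 6:a onto {4:a}
drop 7:c onto {5:x, 6:a}
ground layer = {0:a}
drop-orders for the pieces not yet dropped (sum over which currently-grounded one goes next):
  1 to go: {7} 1
  2 to go: {5,7} 1  {6,7} 1
  3 to go: {4,6,7} 1  {5,6,7} 2
  4 to go: {4,5,6,7} 3
  5 to go: {3,4,5,6,7} 3
  6 to go: {2,3,4,5,6,7} 3
  if 0:a drops first: 3 orders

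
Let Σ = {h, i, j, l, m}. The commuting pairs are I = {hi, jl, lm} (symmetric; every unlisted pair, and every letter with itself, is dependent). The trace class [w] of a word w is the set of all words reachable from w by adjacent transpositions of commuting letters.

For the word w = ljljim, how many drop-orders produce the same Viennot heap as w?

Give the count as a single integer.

piece 0:l — minimal
piece 1:j — minimal
piece 2:l rests on {0:l}
piece 3:j rests on {1:j}
piece 4:i rests on {2:l, 3:j}
piece 5:m rests on {4:i}
minimal pieces: {0:l, 1:j}
ways to finish when only these pieces remain (= sum over removing one remaining piece with nothing left below it):
  1 left: {5}→1
  2 left: {4,5}→1
  3 left: {2,4,5}→1  {3,4,5}→1
  4 left: {0,2,4,5}→1  {1,3,4,5}→1  {2,3,4,5}→2
  placing 0:l first → 3 extensions
  placing 1:j first → 3 extensions
total linear extensions = 6

6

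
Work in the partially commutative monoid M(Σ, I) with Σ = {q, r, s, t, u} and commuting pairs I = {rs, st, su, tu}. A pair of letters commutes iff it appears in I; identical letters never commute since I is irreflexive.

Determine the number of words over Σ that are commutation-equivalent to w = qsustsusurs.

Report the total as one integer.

1008

#0=q has no predecessor
#1=s depends on [0:q]
#2=u depends on [0:q]
#3=s depends on [1:s]
#4=t depends on [0:q]
#5=s depends on [3:s]
#6=u depends on [2:u]
#7=s depends on [5:s]
#8=u depends on [6:u]
#9=r depends on [4:t, 8:u]
#10=s depends on [7:s]
sources: [0:q]
N(rest) = Σ N(rest − s) over sources s of rest; N(one piece) = 1:
  size 1 → [9]=1  [10]=1
  size 2 → [4,9]=1  [7,10]=1  [8,9]=1  [9,10]=2
  size 3 → [4,8,9]=2  [4,9,10]=3  [5,7,10]=1  [6,8,9]=1  [7,9,10]=3  [8,9,10]=3
  size 4 → [2,6,8,9]=1  [3,5,7,10]=1  [4,6,8,9]=3  [4,7,9,10]=6  [4,8,9,10]=8  [5,7,9,10]=4  [6,8,9,10]=4  [7,8,9,10]=6
  size 5 → [1,3,5,7,10]=1  [2,4,6,8,9]=4  [2,6,8,9,10]=5  [3,5,7,9,10]=5  [4,5,7,9,10]=10  [4,6,8,9,10]=15  [4,7,8,9,10]=20  [5,7,8,9,10]=10  [6,7,8,9,10]=10
  size 6 → [1,3,5,7,9,10]=6  [2,4,6,8,9,10]=24  [2,6,7,8,9,10]=15  [3,4,5,7,9,10]=15  [3,5,7,8,9,10]=15  [4,5,7,8,9,10]=40  [4,6,7,8,9,10]=45  [5,6,7,8,9,10]=20
  size 7 → [1,3,4,5,7,9,10]=21  [1,3,5,7,8,9,10]=21  [2,4,6,7,8,9,10]=84  [2,5,6,7,8,9,10]=35  [3,4,5,7,8,9,10]=70  [3,5,6,7,8,9,10]=35  [4,5,6,7,8,9,10]=105
  size 8 → [1,3,4,5,7,8,9,10]=112  [1,3,5,6,7,8,9,10]=56  [2,3,5,6,7,8,9,10]=70  [2,4,5,6,7,8,9,10]=224  [3,4,5,6,7,8,9,10]=210
  size 9 → [1,2,3,5,6,7,8,9,10]=126  [1,3,4,5,6,7,8,9,10]=378  [2,3,4,5,6,7,8,9,10]=504
  first=0(q) contributes 1008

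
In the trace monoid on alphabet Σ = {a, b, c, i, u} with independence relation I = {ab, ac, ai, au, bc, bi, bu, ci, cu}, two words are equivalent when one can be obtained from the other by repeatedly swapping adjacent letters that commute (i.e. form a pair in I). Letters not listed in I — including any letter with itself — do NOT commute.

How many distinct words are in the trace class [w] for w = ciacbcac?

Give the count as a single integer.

piece 0:c — minimal
piece 1:i — minimal
piece 2:a — minimal
piece 3:c rests on {0:c}
piece 4:b — minimal
piece 5:c rests on {3:c}
piece 6:a rests on {2:a}
piece 7:c rests on {5:c}
minimal pieces: {0:c, 1:i, 2:a, 4:b}
ways to finish when only these pieces remain (= sum over removing one remaining piece with nothing left below it):
  1 left: {1}→1  {4}→1  {6}→1  {7}→1
  2 left: {1,4}→2  {1,6}→2  {1,7}→2  {2,6}→1  {4,6}→2  {4,7}→2  {5,7}→1  {6,7}→2
  3 left: {1,2,6}→3  {1,4,6}→6  {1,4,7}→6  {1,5,7}→3  {1,6,7}→6  {2,4,6}→3  {2,6,7}→3  {3,5,7}→1  {4,5,7}→3  {4,6,7}→6  {5,6,7}→3
  4 left: {0,3,5,7}→1  {1,2,4,6}→12  {1,2,6,7}→12  {1,3,5,7}→4  {1,4,5,7}→12  {1,4,6,7}→24  {1,5,6,7}→12  {2,4,6,7}→12  {2,5,6,7}→6  {3,4,5,7}→4  {3,5,6,7}→4  {4,5,6,7}→12
  5 left: {0,1,3,5,7}→5  {0,3,4,5,7}→5  {0,3,5,6,7}→5  {1,2,4,6,7}→60  {1,2,5,6,7}→30  {1,3,4,5,7}→20  {1,3,5,6,7}→20  {1,4,5,6,7}→60  {2,3,5,6,7}→10  {2,4,5,6,7}→30  {3,4,5,6,7}→20
  6 left: {0,1,3,4,5,7}→30  {0,1,3,5,6,7}→30  {0,2,3,5,6,7}→15  {0,3,4,5,6,7}→30  {1,2,3,5,6,7}→60  {1,2,4,5,6,7}→180  {1,3,4,5,6,7}→120  {2,3,4,5,6,7}→60
  placing 0:c first → 420 extensions
  placing 1:i first → 105 extensions
  placing 2:a first → 210 extensions
  placing 4:b first → 105 extensions
total linear extensions = 840

840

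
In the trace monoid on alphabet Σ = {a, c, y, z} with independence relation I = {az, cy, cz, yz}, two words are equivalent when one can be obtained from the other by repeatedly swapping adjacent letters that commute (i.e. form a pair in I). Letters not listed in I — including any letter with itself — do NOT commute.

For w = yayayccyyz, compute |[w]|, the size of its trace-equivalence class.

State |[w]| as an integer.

100

#0=y has no predecessor
#1=a depends on [0:y]
#2=y depends on [1:a]
#3=a depends on [2:y]
#4=y depends on [3:a]
#5=c depends on [3:a]
#6=c depends on [5:c]
#7=y depends on [4:y]
#8=y depends on [7:y]
#9=z has no predecessor
sources: [0:y, 9:z]
N(rest) = Σ N(rest − s) over sources s of rest; N(one piece) = 1:
  size 1 → [6]=1  [8]=1  [9]=1
  size 2 → [5,6]=1  [6,8]=2  [6,9]=2  [7,8]=1  [8,9]=2
  size 3 → [4,7,8]=1  [5,6,8]=3  [5,6,9]=3  [6,7,8]=3  [6,8,9]=6  [7,8,9]=3
  size 4 → [4,6,7,8]=4  [4,7,8,9]=4  [5,6,7,8]=6  [5,6,8,9]=12  [6,7,8,9]=12
  size 5 → [4,5,6,7,8]=10  [4,6,7,8,9]=20  [5,6,7,8,9]=30
  size 6 → [3,4,5,6,7,8]=10  [4,5,6,7,8,9]=60
  size 7 → [2,3,4,5,6,7,8]=10  [3,4,5,6,7,8,9]=70
  size 8 → [1,2,3,4,5,6,7,8]=10  [2,3,4,5,6,7,8,9]=80
  first=0(y) contributes 90
  first=9(z) contributes 10
|[w]| = 100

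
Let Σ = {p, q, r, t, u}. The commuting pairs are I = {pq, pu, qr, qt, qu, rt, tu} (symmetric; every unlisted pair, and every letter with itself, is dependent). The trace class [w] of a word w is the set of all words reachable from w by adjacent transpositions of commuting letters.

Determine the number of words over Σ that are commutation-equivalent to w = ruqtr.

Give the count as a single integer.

20

0(r) covers ∅
1(u) covers 0:r
2(q) covers ∅
3(t) covers ∅
4(r) covers 1:u
floor of heap: 0:r, 2:q, 3:t
completions by unplaced set U, small U first (add the entries for U minus each lowest piece of U):
  |U|=1: {2}:1  {3}:1  {4}:1
  |U|=2: {1,4}:1  {2,3}:2  {2,4}:2  {3,4}:2
  |U|=3: {0,1,4}:1  {1,2,4}:3  {1,3,4}:3  {2,3,4}:6
  start at 0(r): 12
  start at 2(q): 4
  start at 3(t): 4
sum over floor = 20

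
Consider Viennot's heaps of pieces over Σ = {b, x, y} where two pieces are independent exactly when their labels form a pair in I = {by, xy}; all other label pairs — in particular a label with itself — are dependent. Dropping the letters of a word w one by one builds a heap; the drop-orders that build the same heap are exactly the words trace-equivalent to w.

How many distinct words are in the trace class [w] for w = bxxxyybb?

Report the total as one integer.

28

drop 0:b onto floor
drop 1:x onto {0:b}
drop 2:x onto {1:x}
drop 3:x onto {2:x}
drop 4:y onto floor
drop 5:y onto {4:y}
drop 6:b onto {3:x}
drop 7:b onto {6:b}
ground layer = {0:b, 4:y}
drop-orders for the pieces not yet dropped (sum over which currently-grounded one goes next):
  1 to go: {5} 1  {7} 1
  2 to go: {4,5} 1  {5,7} 2  {6,7} 1
  3 to go: {3,6,7} 1  {4,5,7} 3  {5,6,7} 3
  4 to go: {2,3,6,7} 1  {3,5,6,7} 4  {4,5,6,7} 6
  5 to go: {1,2,3,6,7} 1  {2,3,5,6,7} 5  {3,4,5,6,7} 10
  6 to go: {0,1,2,3,6,7} 1  {1,2,3,5,6,7} 6  {2,3,4,5,6,7} 15
  if 0:b drops first: 21 orders
  if 4:y drops first: 7 orders
heap linearizations: 28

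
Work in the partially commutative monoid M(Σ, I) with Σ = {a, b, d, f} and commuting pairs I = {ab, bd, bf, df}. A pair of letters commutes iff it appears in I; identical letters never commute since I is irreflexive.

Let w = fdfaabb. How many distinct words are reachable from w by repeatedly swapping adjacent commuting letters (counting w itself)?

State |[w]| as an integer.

63

drop 0:f onto floor
drop 1:d onto floor
drop 2:f onto {0:f}
drop 3:a onto {1:d, 2:f}
drop 4:a onto {3:a}
drop 5:b onto floor
drop 6:b onto {5:b}
ground layer = {0:f, 1:d, 5:b}
drop-orders for the pieces not yet dropped (sum over which currently-grounded one goes next):
  1 to go: {4} 1  {6} 1
  2 to go: {3,4} 1  {4,6} 2  {5,6} 1
  3 to go: {1,3,4} 1  {2,3,4} 1  {3,4,6} 3  {4,5,6} 3
  4 to go: {0,2,3,4} 1  {1,2,3,4} 2  {1,3,4,6} 4  {2,3,4,6} 4  {3,4,5,6} 6
  5 to go: {0,1,2,3,4} 3  {0,2,3,4,6} 5  {1,2,3,4,6} 10  {1,3,4,5,6} 10  {2,3,4,5,6} 10
  if 0:f drops first: 30 orders
  if 1:d drops first: 15 orders
  if 5:b drops first: 18 orders
heap linearizations: 63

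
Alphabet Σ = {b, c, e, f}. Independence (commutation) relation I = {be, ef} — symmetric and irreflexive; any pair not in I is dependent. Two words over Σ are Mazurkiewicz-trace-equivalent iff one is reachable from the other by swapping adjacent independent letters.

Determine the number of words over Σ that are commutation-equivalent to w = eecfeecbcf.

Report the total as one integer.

drop 0:e onto floor
drop 1:e onto {0:e}
drop 2:c onto {1:e}
drop 3:f onto {2:c}
drop 4:e onto {2:c}
drop 5:e onto {4:e}
drop 6:c onto {3:f, 5:e}
drop 7:b onto {6:c}
drop 8:c onto {7:b}
drop 9:f onto {8:c}
ground layer = {0:e}
drop-orders for the pieces not yet dropped (sum over which currently-grounded one goes next):
  1 to go: {9} 1
  2 to go: {8,9} 1
  3 to go: {7,8,9} 1
  4 to go: {6,7,8,9} 1
  5 to go: {3,6,7,8,9} 1  {5,6,7,8,9} 1
  6 to go: {3,5,6,7,8,9} 2  {4,5,6,7,8,9} 1
  7 to go: {3,4,5,6,7,8,9} 3
  8 to go: {2,3,4,5,6,7,8,9} 3
  if 0:e drops first: 3 orders

3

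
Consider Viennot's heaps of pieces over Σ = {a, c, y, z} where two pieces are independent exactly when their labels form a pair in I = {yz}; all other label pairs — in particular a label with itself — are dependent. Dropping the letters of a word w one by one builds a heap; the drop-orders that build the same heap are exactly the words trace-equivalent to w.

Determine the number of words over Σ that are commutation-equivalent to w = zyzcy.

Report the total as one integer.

3

0(z) covers ∅
1(y) covers ∅
2(z) covers 0:z
3(c) covers 1:y, 2:z
4(y) covers 3:c
floor of heap: 0:z, 1:y
completions by unplaced set U, small U first (add the entries for U minus each lowest piece of U):
  |U|=1: {4}:1
  |U|=2: {3,4}:1
  |U|=3: {1,3,4}:1  {2,3,4}:1
  start at 0(z): 2
  start at 1(y): 1
sum over floor = 3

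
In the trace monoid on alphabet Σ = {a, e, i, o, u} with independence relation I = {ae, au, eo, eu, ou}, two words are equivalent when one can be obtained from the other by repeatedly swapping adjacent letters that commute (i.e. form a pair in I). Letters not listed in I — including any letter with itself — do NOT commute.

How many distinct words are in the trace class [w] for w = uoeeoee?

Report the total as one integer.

105

#0=u has no predecessor
#1=o has no predecessor
#2=e has no predecessor
#3=e depends on [2:e]
#4=o depends on [1:o]
#5=e depends on [3:e]
#6=e depends on [5:e]
sources: [0:u, 1:o, 2:e]
N(rest) = Σ N(rest − s) over sources s of rest; N(one piece) = 1:
  size 1 → [0]=1  [4]=1  [6]=1
  size 2 → [0,4]=2  [0,6]=2  [1,4]=1  [4,6]=2  [5,6]=1
  size 3 → [0,1,4]=3  [0,4,6]=6  [0,5,6]=3  [1,4,6]=3  [3,5,6]=1  [4,5,6]=3
  size 4 → [0,1,4,6]=12  [0,3,5,6]=4  [0,4,5,6]=12  [1,4,5,6]=6  [2,3,5,6]=1  [3,4,5,6]=4
  size 5 → [0,1,4,5,6]=30  [0,2,3,5,6]=5  [0,3,4,5,6]=20  [1,3,4,5,6]=10  [2,3,4,5,6]=5
  first=0(u) contributes 15
  first=1(o) contributes 30
  first=2(e) contributes 60
|[w]| = 105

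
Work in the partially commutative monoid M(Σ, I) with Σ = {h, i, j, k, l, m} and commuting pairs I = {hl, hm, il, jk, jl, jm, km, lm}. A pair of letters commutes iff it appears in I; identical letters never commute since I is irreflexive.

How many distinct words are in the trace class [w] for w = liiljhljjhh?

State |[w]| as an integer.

165

piece 0:l — minimal
piece 1:i — minimal
piece 2:i rests on {1:i}
piece 3:l rests on {0:l}
piece 4:j rests on {2:i}
piece 5:h rests on {4:j}
piece 6:l rests on {3:l}
piece 7:j rests on {5:h}
piece 8:j rests on {7:j}
piece 9:h rests on {8:j}
piece 10:h rests on {9:h}
minimal pieces: {0:l, 1:i}
ways to finish when only these pieces remain (= sum over removing one remaining piece with nothing left below it):
  1 left: {6}→1  {10}→1
  2 left: {3,6}→1  {6,10}→2  {9,10}→1
  3 left: {0,3,6}→1  {3,6,10}→3  {6,9,10}→3  {8,9,10}→1
  4 left: {0,3,6,10}→4  {3,6,9,10}→6  {6,8,9,10}→4  {7,8,9,10}→1
  5 left: {0,3,6,9,10}→10  {3,6,8,9,10}→10  {5,7,8,9,10}→1  {6,7,8,9,10}→5
  6 left: {0,3,6,8,9,10}→20  {3,6,7,8,9,10}→15  {4,5,7,8,9,10}→1  {5,6,7,8,9,10}→6
  7 left: {0,3,6,7,8,9,10}→35  {2,4,5,7,8,9,10}→1  {3,5,6,7,8,9,10}→21  {4,5,6,7,8,9,10}→7
  8 left: {0,3,5,6,7,8,9,10}→56  {1,2,4,5,7,8,9,10}→1  {2,4,5,6,7,8,9,10}→8  {3,4,5,6,7,8,9,10}→28
  9 left: {0,3,4,5,6,7,8,9,10}→84  {1,2,4,5,6,7,8,9,10}→9  {2,3,4,5,6,7,8,9,10}→36
  placing 0:l first → 45 extensions
  placing 1:i first → 120 extensions
total linear extensions = 165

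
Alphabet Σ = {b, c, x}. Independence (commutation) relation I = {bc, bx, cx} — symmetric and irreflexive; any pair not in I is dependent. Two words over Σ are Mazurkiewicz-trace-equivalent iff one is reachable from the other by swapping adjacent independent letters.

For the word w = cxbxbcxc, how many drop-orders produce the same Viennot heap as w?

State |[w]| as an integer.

0(c) covers ∅
1(x) covers ∅
2(b) covers ∅
3(x) covers 1:x
4(b) covers 2:b
5(c) covers 0:c
6(x) covers 3:x
7(c) covers 5:c
floor of heap: 0:c, 1:x, 2:b
completions by unplaced set U, small U first (add the entries for U minus each lowest piece of U):
  |U|=1: {4}:1  {6}:1  {7}:1
  |U|=2: {2,4}:1  {3,6}:1  {4,6}:2  {4,7}:2  {5,7}:1  {6,7}:2
  |U|=3: {0,5,7}:1  {1,3,6}:1  {2,4,6}:3  {2,4,7}:3  {3,4,6}:3  {3,6,7}:3  {4,5,7}:3  {4,6,7}:6  {5,6,7}:3
  |U|=4: {0,4,5,7}:4  {0,5,6,7}:4  {1,3,4,6}:4  {1,3,6,7}:4  {2,3,4,6}:6  {2,4,5,7}:6  {2,4,6,7}:12  {3,4,6,7}:12  {3,5,6,7}:6  {4,5,6,7}:12
  |U|=5: {0,2,4,5,7}:10  {0,3,5,6,7}:10  {0,4,5,6,7}:20  {1,2,3,4,6}:10  {1,3,4,6,7}:20  {1,3,5,6,7}:10  {2,3,4,6,7}:30  {2,4,5,6,7}:30  {3,4,5,6,7}:30
  |U|=6: {0,1,3,5,6,7}:20  {0,2,4,5,6,7}:60  {0,3,4,5,6,7}:60  {1,2,3,4,6,7}:60  {1,3,4,5,6,7}:60  {2,3,4,5,6,7}:90
  start at 0(c): 210
  start at 1(x): 210
  start at 2(b): 140
sum over floor = 560

560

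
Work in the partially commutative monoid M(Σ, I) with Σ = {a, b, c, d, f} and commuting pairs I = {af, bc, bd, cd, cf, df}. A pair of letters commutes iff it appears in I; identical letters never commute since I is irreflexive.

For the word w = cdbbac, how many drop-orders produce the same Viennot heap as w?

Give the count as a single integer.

piece 0:c — minimal
piece 1:d — minimal
piece 2:b — minimal
piece 3:b rests on {2:b}
piece 4:a rests on {0:c, 1:d, 3:b}
piece 5:c rests on {4:a}
minimal pieces: {0:c, 1:d, 2:b}
ways to finish when only these pieces remain (= sum over removing one remaining piece with nothing left below it):
  1 left: {5}→1
  2 left: {4,5}→1
  3 left: {0,4,5}→1  {1,4,5}→1  {3,4,5}→1
  4 left: {0,1,4,5}→2  {0,3,4,5}→2  {1,3,4,5}→2  {2,3,4,5}→1
  placing 0:c first → 3 extensions
  placing 1:d first → 3 extensions
  placing 2:b first → 6 extensions
total linear extensions = 12

12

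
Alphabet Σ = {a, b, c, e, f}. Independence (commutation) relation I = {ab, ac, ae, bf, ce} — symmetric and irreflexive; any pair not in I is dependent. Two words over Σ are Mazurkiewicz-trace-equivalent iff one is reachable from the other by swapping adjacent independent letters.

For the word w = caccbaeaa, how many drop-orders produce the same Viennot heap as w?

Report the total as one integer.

#0=c has no predecessor
#1=a has no predecessor
#2=c depends on [0:c]
#3=c depends on [2:c]
#4=b depends on [3:c]
#5=a depends on [1:a]
#6=e depends on [4:b]
#7=a depends on [5:a]
#8=a depends on [7:a]
sources: [0:c, 1:a]
N(rest) = Σ N(rest − s) over sources s of rest; N(one piece) = 1:
  size 1 → [6]=1  [8]=1
  size 2 → [4,6]=1  [6,8]=2  [7,8]=1
  size 3 → [3,4,6]=1  [4,6,8]=3  [5,7,8]=1  [6,7,8]=3
  size 4 → [1,5,7,8]=1  [2,3,4,6]=1  [3,4,6,8]=4  [4,6,7,8]=6  [5,6,7,8]=4
  size 5 → [0,2,3,4,6]=1  [1,5,6,7,8]=5  [2,3,4,6,8]=5  [3,4,6,7,8]=10  [4,5,6,7,8]=10
  size 6 → [0,2,3,4,6,8]=6  [1,4,5,6,7,8]=15  [2,3,4,6,7,8]=15  [3,4,5,6,7,8]=20
  size 7 → [0,2,3,4,6,7,8]=21  [1,3,4,5,6,7,8]=35  [2,3,4,5,6,7,8]=35
  first=0(c) contributes 70
  first=1(a) contributes 56
|[w]| = 126

126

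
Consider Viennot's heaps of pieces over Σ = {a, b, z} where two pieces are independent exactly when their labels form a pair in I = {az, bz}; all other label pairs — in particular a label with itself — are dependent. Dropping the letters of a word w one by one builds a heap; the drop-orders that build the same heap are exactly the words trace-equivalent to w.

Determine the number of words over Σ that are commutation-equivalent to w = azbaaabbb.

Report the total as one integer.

9

#0=a has no predecessor
#1=z has no predecessor
#2=b depends on [0:a]
#3=a depends on [2:b]
#4=a depends on [3:a]
#5=a depends on [4:a]
#6=b depends on [5:a]
#7=b depends on [6:b]
#8=b depends on [7:b]
sources: [0:a, 1:z]
N(rest) = Σ N(rest − s) over sources s of rest; N(one piece) = 1:
  size 1 → [1]=1  [8]=1
  size 2 → [1,8]=2  [7,8]=1
  size 3 → [1,7,8]=3  [6,7,8]=1
  size 4 → [1,6,7,8]=4  [5,6,7,8]=1
  size 5 → [1,5,6,7,8]=5  [4,5,6,7,8]=1
  size 6 → [1,4,5,6,7,8]=6  [3,4,5,6,7,8]=1
  size 7 → [1,3,4,5,6,7,8]=7  [2,3,4,5,6,7,8]=1
  first=0(a) contributes 8
  first=1(z) contributes 1
|[w]| = 9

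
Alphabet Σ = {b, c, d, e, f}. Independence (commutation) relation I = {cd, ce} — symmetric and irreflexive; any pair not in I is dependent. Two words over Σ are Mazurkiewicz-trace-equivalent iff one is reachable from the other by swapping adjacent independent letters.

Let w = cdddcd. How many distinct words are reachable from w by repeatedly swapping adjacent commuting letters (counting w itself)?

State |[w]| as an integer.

#0=c has no predecessor
#1=d has no predecessor
#2=d depends on [1:d]
#3=d depends on [2:d]
#4=c depends on [0:c]
#5=d depends on [3:d]
sources: [0:c, 1:d]
N(rest) = Σ N(rest − s) over sources s of rest; N(one piece) = 1:
  size 1 → [4]=1  [5]=1
  size 2 → [0,4]=1  [3,5]=1  [4,5]=2
  size 3 → [0,4,5]=3  [2,3,5]=1  [3,4,5]=3
  size 4 → [0,3,4,5]=6  [1,2,3,5]=1  [2,3,4,5]=4
  first=0(c) contributes 5
  first=1(d) contributes 10
|[w]| = 15

15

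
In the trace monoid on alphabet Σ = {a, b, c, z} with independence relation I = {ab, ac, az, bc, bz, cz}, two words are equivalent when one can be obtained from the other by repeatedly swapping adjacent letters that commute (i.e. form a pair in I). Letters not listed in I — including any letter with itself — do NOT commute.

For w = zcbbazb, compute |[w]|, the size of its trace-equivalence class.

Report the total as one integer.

420

0(z) covers ∅
1(c) covers ∅
2(b) covers ∅
3(b) covers 2:b
4(a) covers ∅
5(z) covers 0:z
6(b) covers 3:b
floor of heap: 0:z, 1:c, 2:b, 4:a
completions by unplaced set U, small U first (add the entries for U minus each lowest piece of U):
  |U|=1: {1}:1  {4}:1  {5}:1  {6}:1
  |U|=2: {0,5}:1  {1,4}:2  {1,5}:2  {1,6}:2  {3,6}:1  {4,5}:2  {4,6}:2  {5,6}:2
  |U|=3: {0,1,5}:3  {0,4,5}:3  {0,5,6}:3  {1,3,6}:3  {1,4,5}:6  {1,4,6}:6  {1,5,6}:6  {2,3,6}:1  {3,4,6}:3  {3,5,6}:3  {4,5,6}:6
  |U|=4: {0,1,4,5}:12  {0,1,5,6}:12  {0,3,5,6}:6  {0,4,5,6}:12  {1,2,3,6}:4  {1,3,4,6}:12  {1,3,5,6}:12  {1,4,5,6}:24  {2,3,4,6}:4  {2,3,5,6}:4  {3,4,5,6}:12
  |U|=5: {0,1,3,5,6}:30  {0,1,4,5,6}:60  {0,2,3,5,6}:10  {0,3,4,5,6}:30  {1,2,3,4,6}:20  {1,2,3,5,6}:20  {1,3,4,5,6}:60  {2,3,4,5,6}:20
  start at 0(z): 120
  start at 1(c): 60
  start at 2(b): 180
  start at 4(a): 60
sum over floor = 420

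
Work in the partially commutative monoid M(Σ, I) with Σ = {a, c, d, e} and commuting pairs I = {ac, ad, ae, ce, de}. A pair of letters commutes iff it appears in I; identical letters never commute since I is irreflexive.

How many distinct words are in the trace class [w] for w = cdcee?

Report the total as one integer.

0(c) covers ∅
1(d) covers 0:c
2(c) covers 1:d
3(e) covers ∅
4(e) covers 3:e
floor of heap: 0:c, 3:e
completions by unplaced set U, small U first (add the entries for U minus each lowest piece of U):
  |U|=1: {2}:1  {4}:1
  |U|=2: {1,2}:1  {2,4}:2  {3,4}:1
  |U|=3: {0,1,2}:1  {1,2,4}:3  {2,3,4}:3
  start at 0(c): 6
  start at 3(e): 4
sum over floor = 10

10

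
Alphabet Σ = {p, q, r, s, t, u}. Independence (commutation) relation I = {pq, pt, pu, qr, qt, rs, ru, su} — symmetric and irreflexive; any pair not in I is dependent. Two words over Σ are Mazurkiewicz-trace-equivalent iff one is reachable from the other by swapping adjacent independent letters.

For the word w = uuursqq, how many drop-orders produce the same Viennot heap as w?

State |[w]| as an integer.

28

0(u) covers ∅
1(u) covers 0:u
2(u) covers 1:u
3(r) covers ∅
4(s) covers ∅
5(q) covers 2:u, 4:s
6(q) covers 5:q
floor of heap: 0:u, 3:r, 4:s
completions by unplaced set U, small U first (add the entries for U minus each lowest piece of U):
  |U|=1: {3}:1  {6}:1
  |U|=2: {3,6}:2  {5,6}:1
  |U|=3: {2,5,6}:1  {3,5,6}:3  {4,5,6}:1
  |U|=4: {1,2,5,6}:1  {2,3,5,6}:4  {2,4,5,6}:2  {3,4,5,6}:4
  |U|=5: {0,1,2,5,6}:1  {1,2,3,5,6}:5  {1,2,4,5,6}:3  {2,3,4,5,6}:10
  start at 0(u): 18
  start at 3(r): 4
  start at 4(s): 6
sum over floor = 28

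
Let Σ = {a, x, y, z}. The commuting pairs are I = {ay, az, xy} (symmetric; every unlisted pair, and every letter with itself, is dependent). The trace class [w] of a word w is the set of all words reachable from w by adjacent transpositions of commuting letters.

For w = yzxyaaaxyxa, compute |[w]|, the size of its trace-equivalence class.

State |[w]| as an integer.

0(y) covers ∅
1(z) covers 0:y
2(x) covers 1:z
3(y) covers 1:z
4(a) covers 2:x
5(a) covers 4:a
6(a) covers 5:a
7(x) covers 6:a
8(y) covers 3:y
9(x) covers 7:x
10(a) covers 9:x
floor of heap: 0:y
completions by unplaced set U, small U first (add the entries for U minus each lowest piece of U):
  |U|=1: {8}:1  {10}:1
  |U|=2: {3,8}:1  {8,10}:2  {9,10}:1
  |U|=3: {3,8,10}:3  {7,9,10}:1  {8,9,10}:3
  |U|=4: {3,8,9,10}:6  {6,7,9,10}:1  {7,8,9,10}:4
  |U|=5: {3,7,8,9,10}:10  {5,6,7,9,10}:1  {6,7,8,9,10}:5
  |U|=6: {3,6,7,8,9,10}:15  {4,5,6,7,9,10}:1  {5,6,7,8,9,10}:6
  |U|=7: {2,4,5,6,7,9,10}:1  {3,5,6,7,8,9,10}:21  {4,5,6,7,8,9,10}:7
  |U|=8: {2,4,5,6,7,8,9,10}:8  {3,4,5,6,7,8,9,10}:28
  |U|=9: {2,3,4,5,6,7,8,9,10}:36
  start at 0(y): 36

36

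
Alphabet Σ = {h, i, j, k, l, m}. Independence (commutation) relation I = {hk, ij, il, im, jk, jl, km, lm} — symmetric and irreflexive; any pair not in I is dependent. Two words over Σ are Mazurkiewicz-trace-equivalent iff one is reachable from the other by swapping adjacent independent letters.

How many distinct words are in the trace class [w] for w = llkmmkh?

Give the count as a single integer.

0(l) covers ∅
1(l) covers 0:l
2(k) covers 1:l
3(m) covers ∅
4(m) covers 3:m
5(k) covers 2:k
6(h) covers 1:l, 4:m
floor of heap: 0:l, 3:m
completions by unplaced set U, small U first (add the entries for U minus each lowest piece of U):
  |U|=1: {5}:1  {6}:1
  |U|=2: {2,5}:1  {4,6}:1  {5,6}:2
  |U|=3: {2,5,6}:3  {3,4,6}:1  {4,5,6}:3
  |U|=4: {1,2,5,6}:3  {2,4,5,6}:6  {3,4,5,6}:4
  |U|=5: {0,1,2,5,6}:3  {1,2,4,5,6}:9  {2,3,4,5,6}:10
  start at 0(l): 19
  start at 3(m): 12
sum over floor = 31

31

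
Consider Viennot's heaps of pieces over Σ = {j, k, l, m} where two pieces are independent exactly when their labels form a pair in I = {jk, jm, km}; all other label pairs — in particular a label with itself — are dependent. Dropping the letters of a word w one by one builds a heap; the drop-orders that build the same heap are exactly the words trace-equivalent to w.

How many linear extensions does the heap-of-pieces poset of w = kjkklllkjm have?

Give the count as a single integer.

#0=k has no predecessor
#1=j has no predecessor
#2=k depends on [0:k]
#3=k depends on [2:k]
#4=l depends on [1:j, 3:k]
#5=l depends on [4:l]
#6=l depends on [5:l]
#7=k depends on [6:l]
#8=j depends on [6:l]
#9=m depends on [6:l]
sources: [0:k, 1:j]
N(rest) = Σ N(rest − s) over sources s of rest; N(one piece) = 1:
  size 1 → [7]=1  [8]=1  [9]=1
  size 2 → [7,8]=2  [7,9]=2  [8,9]=2
  size 3 → [7,8,9]=6
  size 4 → [6,7,8,9]=6
  size 5 → [5,6,7,8,9]=6
  size 6 → [4,5,6,7,8,9]=6
  size 7 → [1,4,5,6,7,8,9]=6  [3,4,5,6,7,8,9]=6
  size 8 → [1,3,4,5,6,7,8,9]=12  [2,3,4,5,6,7,8,9]=6
  first=0(k) contributes 18
  first=1(j) contributes 6
|[w]| = 24

24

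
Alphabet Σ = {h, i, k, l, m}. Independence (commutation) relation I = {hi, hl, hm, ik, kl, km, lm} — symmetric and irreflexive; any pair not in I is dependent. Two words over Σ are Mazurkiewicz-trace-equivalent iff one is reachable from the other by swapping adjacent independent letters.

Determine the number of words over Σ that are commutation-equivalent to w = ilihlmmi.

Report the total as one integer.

#0=i has no predecessor
#1=l depends on [0:i]
#2=i depends on [1:l]
#3=h has no predecessor
#4=l depends on [2:i]
#5=m depends on [2:i]
#6=m depends on [5:m]
#7=i depends on [4:l, 6:m]
sources: [0:i, 3:h]
N(rest) = Σ N(rest − s) over sources s of rest; N(one piece) = 1:
  size 1 → [3]=1  [7]=1
  size 2 → [3,7]=2  [4,7]=1  [6,7]=1
  size 3 → [3,4,7]=3  [3,6,7]=3  [4,6,7]=2  [5,6,7]=1
  size 4 → [3,4,6,7]=8  [3,5,6,7]=4  [4,5,6,7]=3
  size 5 → [2,4,5,6,7]=3  [3,4,5,6,7]=15
  size 6 → [1,2,4,5,6,7]=3  [2,3,4,5,6,7]=18
  first=0(i) contributes 21
  first=3(h) contributes 3
|[w]| = 24

24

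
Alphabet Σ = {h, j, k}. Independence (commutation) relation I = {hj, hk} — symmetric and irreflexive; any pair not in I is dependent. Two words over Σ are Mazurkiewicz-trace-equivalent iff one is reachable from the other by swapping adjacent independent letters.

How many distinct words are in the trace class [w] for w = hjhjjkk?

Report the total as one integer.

piece 0:h — minimal
piece 1:j — minimal
piece 2:h rests on {0:h}
piece 3:j rests on {1:j}
piece 4:j rests on {3:j}
piece 5:k rests on {4:j}
piece 6:k rests on {5:k}
minimal pieces: {0:h, 1:j}
ways to finish when only these pieces remain (= sum over removing one remaining piece with nothing left below it):
  1 left: {2}→1  {6}→1
  2 left: {0,2}→1  {2,6}→2  {5,6}→1
  3 left: {0,2,6}→3  {2,5,6}→3  {4,5,6}→1
  4 left: {0,2,5,6}→6  {2,4,5,6}→4  {3,4,5,6}→1
  5 left: {0,2,4,5,6}→10  {1,3,4,5,6}→1  {2,3,4,5,6}→5
  placing 0:h first → 6 extensions
  placing 1:j first → 15 extensions
total linear extensions = 21

21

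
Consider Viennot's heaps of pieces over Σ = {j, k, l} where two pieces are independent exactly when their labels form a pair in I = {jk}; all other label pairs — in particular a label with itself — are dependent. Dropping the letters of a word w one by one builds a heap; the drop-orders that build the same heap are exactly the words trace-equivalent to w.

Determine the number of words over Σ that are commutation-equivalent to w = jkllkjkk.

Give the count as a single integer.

8

drop 0:j onto floor
drop 1:k onto floor
drop 2:l onto {0:j, 1:k}
drop 3:l onto {2:l}
drop 4:k onto {3:l}
drop 5:j onto {3:l}
drop 6:k onto {4:k}
drop 7:k onto {6:k}
ground layer = {0:j, 1:k}
drop-orders for the pieces not yet dropped (sum over which currently-grounded one goes next):
  1 to go: {5} 1  {7} 1
  2 to go: {5,7} 2  {6,7} 1
  3 to go: {4,6,7} 1  {5,6,7} 3
  4 to go: {4,5,6,7} 4
  5 to go: {3,4,5,6,7} 4
  6 to go: {2,3,4,5,6,7} 4
  if 0:j drops first: 4 orders
  if 1:k drops first: 4 orders
heap linearizations: 8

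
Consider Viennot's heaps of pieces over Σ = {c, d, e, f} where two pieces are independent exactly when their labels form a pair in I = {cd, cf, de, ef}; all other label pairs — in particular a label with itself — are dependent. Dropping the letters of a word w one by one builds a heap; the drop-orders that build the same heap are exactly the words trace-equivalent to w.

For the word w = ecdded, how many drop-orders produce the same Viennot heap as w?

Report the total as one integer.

#0=e has no predecessor
#1=c depends on [0:e]
#2=d has no predecessor
#3=d depends on [2:d]
#4=e depends on [1:c]
#5=d depends on [3:d]
sources: [0:e, 2:d]
N(rest) = Σ N(rest − s) over sources s of rest; N(one piece) = 1:
  size 1 → [4]=1  [5]=1
  size 2 → [1,4]=1  [3,5]=1  [4,5]=2
  size 3 → [0,1,4]=1  [1,4,5]=3  [2,3,5]=1  [3,4,5]=3
  size 4 → [0,1,4,5]=4  [1,3,4,5]=6  [2,3,4,5]=4
  first=0(e) contributes 10
  first=2(d) contributes 10
|[w]| = 20

20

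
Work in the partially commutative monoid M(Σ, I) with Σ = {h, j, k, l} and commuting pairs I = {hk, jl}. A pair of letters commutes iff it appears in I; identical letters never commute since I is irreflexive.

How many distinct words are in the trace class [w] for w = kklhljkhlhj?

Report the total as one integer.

4

drop 0:k onto floor
drop 1:k onto {0:k}
drop 2:l onto {1:k}
drop 3:h onto {2:l}
drop 4:l onto {3:h}
drop 5:j onto {3:h}
drop 6:k onto {4:l, 5:j}
drop 7:h onto {4:l, 5:j}
drop 8:l onto {6:k, 7:h}
drop 9:h onto {8:l}
drop 10:j onto {9:h}
ground layer = {0:k}
drop-orders for the pieces not yet dropped (sum over which currently-grounded one goes next):
  1 to go: {10} 1
  2 to go: {9,10} 1
  3 to go: {8,9,10} 1
  4 to go: {6,8,9,10} 1  {7,8,9,10} 1
  5 to go: {6,7,8,9,10} 2
  6 to go: {4,6,7,8,9,10} 2  {5,6,7,8,9,10} 2
  7 to go: {4,5,6,7,8,9,10} 4
  8 to go: {3,4,5,6,7,8,9,10} 4
  9 to go: {2,3,4,5,6,7,8,9,10} 4
  if 0:k drops first: 4 orders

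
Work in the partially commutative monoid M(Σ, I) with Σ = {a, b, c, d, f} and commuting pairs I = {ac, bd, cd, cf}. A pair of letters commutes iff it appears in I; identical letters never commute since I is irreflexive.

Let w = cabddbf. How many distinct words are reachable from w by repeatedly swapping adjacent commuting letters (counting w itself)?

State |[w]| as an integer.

16

#0=c has no predecessor
#1=a has no predecessor
#2=b depends on [0:c, 1:a]
#3=d depends on [1:a]
#4=d depends on [3:d]
#5=b depends on [2:b]
#6=f depends on [4:d, 5:b]
sources: [0:c, 1:a]
N(rest) = Σ N(rest − s) over sources s of rest; N(one piece) = 1:
  size 1 → [6]=1
  size 2 → [4,6]=1  [5,6]=1
  size 3 → [2,5,6]=1  [3,4,6]=1  [4,5,6]=2
  size 4 → [0,2,5,6]=1  [2,4,5,6]=3  [3,4,5,6]=3
  size 5 → [0,2,4,5,6]=4  [2,3,4,5,6]=6
  first=0(c) contributes 6
  first=1(a) contributes 10
|[w]| = 16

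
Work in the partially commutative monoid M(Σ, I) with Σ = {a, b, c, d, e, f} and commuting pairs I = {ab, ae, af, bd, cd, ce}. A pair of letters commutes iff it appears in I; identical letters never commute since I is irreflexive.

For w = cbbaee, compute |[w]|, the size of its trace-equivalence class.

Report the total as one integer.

5

#0=c has no predecessor
#1=b depends on [0:c]
#2=b depends on [1:b]
#3=a depends on [0:c]
#4=e depends on [2:b]
#5=e depends on [4:e]
sources: [0:c]
N(rest) = Σ N(rest − s) over sources s of rest; N(one piece) = 1:
  size 1 → [3]=1  [5]=1
  size 2 → [3,5]=2  [4,5]=1
  size 3 → [2,4,5]=1  [3,4,5]=3
  size 4 → [1,2,4,5]=1  [2,3,4,5]=4
  first=0(c) contributes 5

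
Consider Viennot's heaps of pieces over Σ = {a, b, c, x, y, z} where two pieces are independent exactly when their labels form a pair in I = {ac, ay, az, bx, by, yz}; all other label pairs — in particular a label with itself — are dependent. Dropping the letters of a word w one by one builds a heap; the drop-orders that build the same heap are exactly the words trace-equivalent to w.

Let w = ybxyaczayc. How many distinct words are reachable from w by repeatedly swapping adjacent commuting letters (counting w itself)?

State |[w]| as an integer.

drop 0:y onto floor
drop 1:b onto floor
drop 2:x onto {0:y}
drop 3:y onto {2:x}
drop 4:a onto {1:b, 2:x}
drop 5:c onto {1:b, 3:y}
drop 6:z onto {5:c}
drop 7:a onto {4:a}
drop 8:y onto {5:c}
drop 9:c onto {6:z, 8:y}
ground layer = {0:y, 1:b}
drop-orders for the pieces not yet dropped (sum over which currently-grounded one goes next):
  1 to go: {7} 1  {9} 1
  2 to go: {4,7} 1  {6,9} 1  {7,9} 2  {8,9} 1
  3 to go: {4,7,9} 3  {6,7,9} 3  {6,8,9} 2  {7,8,9} 3
  4 to go: {4,6,7,9} 6  {4,7,8,9} 6  {5,6,8,9} 2  {6,7,8,9} 8
  5 to go: {3,5,6,8,9} 2  {4,6,7,8,9} 20  {5,6,7,8,9} 10
  6 to go: {3,5,6,7,8,9} 12  {4,5,6,7,8,9} 30
  7 to go: {1,4,5,6,7,8,9} 30  {3,4,5,6,7,8,9} 42
  8 to go: {1,3,4,5,6,7,8,9} 72  {2,3,4,5,6,7,8,9} 42
  if 0:y drops first: 114 orders
  if 1:b drops first: 42 orders
heap linearizations: 156

156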